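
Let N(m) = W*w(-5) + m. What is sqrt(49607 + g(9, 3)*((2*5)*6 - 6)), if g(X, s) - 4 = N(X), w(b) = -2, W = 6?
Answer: sqrt(49661) ≈ 222.85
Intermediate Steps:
N(m) = -12 + m (N(m) = 6*(-2) + m = -12 + m)
g(X, s) = -8 + X (g(X, s) = 4 + (-12 + X) = -8 + X)
sqrt(49607 + g(9, 3)*((2*5)*6 - 6)) = sqrt(49607 + (-8 + 9)*((2*5)*6 - 6)) = sqrt(49607 + 1*(10*6 - 6)) = sqrt(49607 + 1*(60 - 6)) = sqrt(49607 + 1*54) = sqrt(49607 + 54) = sqrt(49661)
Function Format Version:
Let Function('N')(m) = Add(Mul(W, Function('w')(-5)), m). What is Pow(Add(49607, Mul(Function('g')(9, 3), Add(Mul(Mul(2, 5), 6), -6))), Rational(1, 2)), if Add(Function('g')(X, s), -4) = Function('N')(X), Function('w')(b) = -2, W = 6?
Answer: Pow(49661, Rational(1, 2)) ≈ 222.85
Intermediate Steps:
Function('N')(m) = Add(-12, m) (Function('N')(m) = Add(Mul(6, -2), m) = Add(-12, m))
Function('g')(X, s) = Add(-8, X) (Function('g')(X, s) = Add(4, Add(-12, X)) = Add(-8, X))
Pow(Add(49607, Mul(Function('g')(9, 3), Add(Mul(Mul(2, 5), 6), -6))), Rational(1, 2)) = Pow(Add(49607, Mul(Add(-8, 9), Add(Mul(Mul(2, 5), 6), -6))), Rational(1, 2)) = Pow(Add(49607, Mul(1, Add(Mul(10, 6), -6))), Rational(1, 2)) = Pow(Add(49607, Mul(1, Add(60, -6))), Rational(1, 2)) = Pow(Add(49607, Mul(1, 54)), Rational(1, 2)) = Pow(Add(49607, 54), Rational(1, 2)) = Pow(49661, Rational(1, 2))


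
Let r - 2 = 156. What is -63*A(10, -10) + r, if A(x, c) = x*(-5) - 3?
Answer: 3497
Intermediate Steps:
r = 158 (r = 2 + 156 = 158)
A(x, c) = -3 - 5*x (A(x, c) = -5*x - 3 = -3 - 5*x)
-63*A(10, -10) + r = -63*(-3 - 5*10) + 158 = -63*(-3 - 50) + 158 = -63*(-53) + 158 = 3339 + 158 = 3497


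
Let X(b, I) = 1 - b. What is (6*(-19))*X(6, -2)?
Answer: 570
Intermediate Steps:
(6*(-19))*X(6, -2) = (6*(-19))*(1 - 1*6) = -114*(1 - 6) = -114*(-5) = 570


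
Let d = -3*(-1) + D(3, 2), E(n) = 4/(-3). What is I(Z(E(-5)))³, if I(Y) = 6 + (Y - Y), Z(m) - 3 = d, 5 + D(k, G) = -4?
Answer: 216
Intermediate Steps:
E(n) = -4/3 (E(n) = 4*(-⅓) = -4/3)
D(k, G) = -9 (D(k, G) = -5 - 4 = -9)
d = -6 (d = -3*(-1) - 9 = 3 - 9 = -6)
Z(m) = -3 (Z(m) = 3 - 6 = -3)
I(Y) = 6 (I(Y) = 6 + 0 = 6)
I(Z(E(-5)))³ = 6³ = 216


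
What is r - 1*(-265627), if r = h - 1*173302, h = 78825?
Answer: 171150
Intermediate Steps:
r = -94477 (r = 78825 - 1*173302 = 78825 - 173302 = -94477)
r - 1*(-265627) = -94477 - 1*(-265627) = -94477 + 265627 = 171150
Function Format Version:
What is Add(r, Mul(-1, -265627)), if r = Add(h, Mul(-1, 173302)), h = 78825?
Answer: 171150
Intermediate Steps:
r = -94477 (r = Add(78825, Mul(-1, 173302)) = Add(78825, -173302) = -94477)
Add(r, Mul(-1, -265627)) = Add(-94477, Mul(-1, -265627)) = Add(-94477, 265627) = 171150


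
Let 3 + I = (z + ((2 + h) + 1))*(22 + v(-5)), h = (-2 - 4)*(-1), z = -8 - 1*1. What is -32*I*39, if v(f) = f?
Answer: 3744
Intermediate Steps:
z = -9 (z = -8 - 1 = -9)
h = 6 (h = -6*(-1) = 6)
I = -3 (I = -3 + (-9 + ((2 + 6) + 1))*(22 - 5) = -3 + (-9 + (8 + 1))*17 = -3 + (-9 + 9)*17 = -3 + 0*17 = -3 + 0 = -3)
-32*I*39 = -32*(-3)*39 = 96*39 = 3744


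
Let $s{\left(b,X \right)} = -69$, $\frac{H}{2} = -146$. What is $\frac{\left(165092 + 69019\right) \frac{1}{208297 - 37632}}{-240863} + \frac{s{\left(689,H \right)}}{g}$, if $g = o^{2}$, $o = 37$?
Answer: $- \frac{2836695486714}{56275324052255} \approx -0.050407$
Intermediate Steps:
$H = -292$ ($H = 2 \left(-146\right) = -292$)
$g = 1369$ ($g = 37^{2} = 1369$)
$\frac{\left(165092 + 69019\right) \frac{1}{208297 - 37632}}{-240863} + \frac{s{\left(689,H \right)}}{g} = \frac{\left(165092 + 69019\right) \frac{1}{208297 - 37632}}{-240863} - \frac{69}{1369} = \frac{234111}{170665} \left(- \frac{1}{240863}\right) - \frac{69}{1369} = - \frac{234111}{41106883895} - \frac{69}{1369} = - \frac{2836695486714}{56275324052255}$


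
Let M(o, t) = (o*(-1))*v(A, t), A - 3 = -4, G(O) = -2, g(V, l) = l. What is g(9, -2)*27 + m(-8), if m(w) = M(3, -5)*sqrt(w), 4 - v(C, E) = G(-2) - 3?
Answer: -54 - 54*I*sqrt(2) ≈ -54.0 - 76.368*I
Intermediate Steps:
A = -1 (A = 3 - 4 = -1)
v(C, E) = 9 (v(C, E) = 4 - (-2 - 3) = 4 - 1*(-5) = 4 + 5 = 9)
M(o, t) = -9*o (M(o, t) = (o*(-1))*9 = -o*9 = -9*o)
m(w) = -27*sqrt(w) (m(w) = (-9*3)*sqrt(w) = -27*sqrt(w))
g(9, -2)*27 + m(-8) = -2*27 - 54*I*sqrt(2) = -54 - 54*I*sqrt(2)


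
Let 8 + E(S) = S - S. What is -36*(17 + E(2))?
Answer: -324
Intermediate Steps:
E(S) = -8 (E(S) = -8 + (S - S) = -8 + 0 = -8)
-36*(17 + E(2)) = -36*(17 - 8) = -36*9 = -324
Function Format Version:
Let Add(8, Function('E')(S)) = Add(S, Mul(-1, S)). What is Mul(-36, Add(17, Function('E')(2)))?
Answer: -324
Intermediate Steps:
Function('E')(S) = -8 (Function('E')(S) = Add(-8, Add(S, Mul(-1, S))) = Add(-8, 0) = -8)
Mul(-36, Add(17, Function('E')(2))) = Mul(-36, Add(17, -8)) = Mul(-36, 9) = -324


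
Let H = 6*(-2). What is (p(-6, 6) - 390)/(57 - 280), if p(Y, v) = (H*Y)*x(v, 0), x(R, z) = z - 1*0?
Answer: 390/223 ≈ 1.7489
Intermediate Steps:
x(R, z) = z (x(R, z) = z + 0 = z)
H = -12
p(Y, v) = 0 (p(Y, v) = -12*Y*0 = 0)
(p(-6, 6) - 390)/(57 - 280) = (0 - 390)/(57 - 280) = -390/(-223) = -390*(-1/223) = 390/223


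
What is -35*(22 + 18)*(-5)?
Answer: 7000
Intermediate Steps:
-35*(22 + 18)*(-5) = -35*40*(-5) = -1400*(-5) = 7000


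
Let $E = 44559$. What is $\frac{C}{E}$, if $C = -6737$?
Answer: $- \frac{6737}{44559} \approx -0.15119$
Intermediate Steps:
$\frac{C}{E} = - \frac{6737}{44559}$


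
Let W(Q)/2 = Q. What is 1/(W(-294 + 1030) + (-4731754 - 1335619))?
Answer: -1/6065901 ≈ -1.6486e-7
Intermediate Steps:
W(Q) = 2*Q
1/(W(-294 + 1030) + (-4731754 - 1335619)) = 1/(2*(-294 + 1030) + (-4731754 - 1335619)) = 1/(2*736 - 6067373) = 1/(1472 - 6067373) = 1/(-6065901) = -1/6065901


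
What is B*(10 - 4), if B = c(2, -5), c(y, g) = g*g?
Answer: 150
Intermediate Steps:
c(y, g) = g²
B = 25 (B = (-5)² = 25)
B*(10 - 4) = 25*(10 - 4) = 25*6 = 150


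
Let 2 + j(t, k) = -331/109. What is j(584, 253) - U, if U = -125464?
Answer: 13675027/109 ≈ 1.2546e+5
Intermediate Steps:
j(t, k) = -549/109 (j(t, k) = -2 - 331/109 = -549/109)
j(584, 253) - U = -549/109 - 1*(-125464) = -549/109 + 125464 = 13675027/109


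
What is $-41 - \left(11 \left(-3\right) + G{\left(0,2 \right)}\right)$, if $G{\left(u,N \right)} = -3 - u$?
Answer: $-5$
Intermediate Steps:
$-41 - \left(11 \left(-3\right) + G{\left(0,2 \right)}\right) = -41 - \left(11 \left(-3\right) - 3\right) = -41 - \left(-33 + \left(-3 + 0\right)\right) = -41 - \left(-33 - 3\right) = -41 - -36 = -41 + 36 = -5$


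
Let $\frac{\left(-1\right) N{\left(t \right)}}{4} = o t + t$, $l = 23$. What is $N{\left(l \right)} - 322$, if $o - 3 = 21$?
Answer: $-2622$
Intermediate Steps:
$o = 24$ ($o = 3 + 21 = 24$)
$N{\left(t \right)} = - 100 t$ ($N{\left(t \right)} = - 4 \left(24 t + t\right) = - 4 \cdot 25 t = - 100 t$)
$N{\left(l \right)} - 322 = \left(-100\right) 23 - 322 = -2300 - 322 = -2622$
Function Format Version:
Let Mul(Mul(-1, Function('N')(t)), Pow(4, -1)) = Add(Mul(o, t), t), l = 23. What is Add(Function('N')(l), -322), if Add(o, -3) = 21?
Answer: -2622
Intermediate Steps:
o = 24 (o = Add(3, 21) = 24)
Function('N')(t) = Mul(-100, t) (Function('N')(t) = Mul(-4, Add(Mul(24, t), t)) = Mul(-4, Mul(25, t)) = Mul(-100, t))
Add(Function('N')(l), -322) = Add(Mul(-100, 23), -322) = Add(-2300, -322) = -2622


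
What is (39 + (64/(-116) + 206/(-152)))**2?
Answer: 6683553009/4857616 ≈ 1375.9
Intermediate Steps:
(39 + (64/(-116) + 206/(-152)))**2 = (39 + (64*(-1/116) + 206*(-1/152)))**2 = (39 + (-16/29 - 103/76))**2 = (39 - 4203/2204)**2 = (81753/2204)**2 = 6683553009/4857616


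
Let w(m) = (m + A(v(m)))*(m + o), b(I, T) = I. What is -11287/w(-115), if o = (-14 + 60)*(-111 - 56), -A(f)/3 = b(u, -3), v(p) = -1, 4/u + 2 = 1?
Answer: -11287/803091 ≈ -0.014054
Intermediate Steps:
u = -4 (u = 4/(-2 + 1) = 4/(-1) = 4*(-1) = -4)
A(f) = 12 (A(f) = -3*(-4) = 12)
o = -7682 (o = 46*(-167) = -7682)
w(m) = (-7682 + m)*(12 + m) (w(m) = (m + 12)*(m - 7682) = (12 + m)*(-7682 + m) = (-7682 + m)*(12 + m))
-11287/w(-115) = -11287/(-92184 + (-115)**2 - 7670*(-115)) = -11287/(-92184 + 13225 + 882050) = -11287/803091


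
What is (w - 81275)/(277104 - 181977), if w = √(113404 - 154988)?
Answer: -81275/95127 + 4*I*√2599/95127 ≈ -0.85438 + 0.0021437*I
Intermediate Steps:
w = 4*I*√2599 (w = √(-41584) = 4*I*√2599 ≈ 203.92*I)
(w - 81275)/(277104 - 181977) = (4*I*√2599 - 81275)/(277104 - 181977) = (-81275 + 4*I*√2599)/95127 = (-81275 + 4*I*√2599)*(1/95127) = -81275/95127 + 4*I*√2599/95127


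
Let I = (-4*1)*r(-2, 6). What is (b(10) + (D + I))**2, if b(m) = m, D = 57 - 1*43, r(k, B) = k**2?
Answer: 64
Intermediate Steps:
D = 14 (D = 57 - 43 = 14)
I = -16 (I = -4*1*(-2)**2 = -4*4 = -16)
(b(10) + (D + I))**2 = (10 + (14 - 16))**2 = (10 - 2)**2 = 8**2 = 64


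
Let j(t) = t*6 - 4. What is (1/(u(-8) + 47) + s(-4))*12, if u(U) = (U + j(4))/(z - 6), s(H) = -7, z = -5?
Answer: -42288/505 ≈ -83.739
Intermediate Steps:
j(t) = -4 + 6*t (j(t) = 6*t - 4 = -4 + 6*t)
u(U) = -20/11 - U/11 (u(U) = (U + (-4 + 6*4))/(-5 - 6) = (U + (-4 + 24))/(-11) = (U + 20)*(-1/11) = (20 + U)*(-1/11) = -20/11 - U/11)
(1/(u(-8) + 47) + s(-4))*12 = (1/((-20/11 - 1/11*(-8)) + 47) - 7)*12 = (1/((-20/11 + 8/11) + 47) - 7)*12 = (1/(-12/11 + 47) - 7)*12 = (1/(505/11) - 7)*12 = (11/505 - 7)*12 = -3524/505*12 = -42288/505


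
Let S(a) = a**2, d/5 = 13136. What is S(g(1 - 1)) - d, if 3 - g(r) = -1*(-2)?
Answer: -65679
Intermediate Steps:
d = 65680 (d = 5*13136 = 65680)
g(r) = 1 (g(r) = 3 - (-1)*(-2) = 3 - 1*2 = 3 - 2 = 1)
S(g(1 - 1)) - d = 1**2 - 1*65680 = 1 - 65680 = -65679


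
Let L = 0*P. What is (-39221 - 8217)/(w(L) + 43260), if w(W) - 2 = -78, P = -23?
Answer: -23719/21592 ≈ -1.0985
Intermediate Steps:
L = 0 (L = 0*(-23) = 0)
w(W) = -76 (w(W) = 2 - 78 = -76)
(-39221 - 8217)/(w(L) + 43260) = (-39221 - 8217)/(-76 + 43260) = -47438/43184 = -47438*1/43184 = -23719/21592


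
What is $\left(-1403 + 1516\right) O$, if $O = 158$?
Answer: $17854$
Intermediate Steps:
$\left(-1403 + 1516\right) O = \left(-1403 + 1516\right) 158 = 113 \cdot 158 = 17854$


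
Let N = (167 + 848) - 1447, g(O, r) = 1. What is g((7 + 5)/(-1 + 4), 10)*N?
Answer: -432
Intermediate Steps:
N = -432 (N = 1015 - 1447 = -432)
g((7 + 5)/(-1 + 4), 10)*N = 1*(-432) = -432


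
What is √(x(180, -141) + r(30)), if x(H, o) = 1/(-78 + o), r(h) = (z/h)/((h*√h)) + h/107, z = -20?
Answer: √(136302731100 - 366070326*√30)/702990 ≈ 0.52130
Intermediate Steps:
r(h) = -20/h^(5/2) + h/107 (r(h) = (-20/h)/((h*√h)) + h/107 = (-20/h)/(h^(3/2)) + h*(1/107) = (-20/h)/h^(3/2) + h/107 = -20/h^(5/2) + h/107)
√(x(180, -141) + r(30)) = √(1/(-78 - 141) + (-√30/1350 + (1/107)*30)) = √(1/(-219) + (-√30/1350 + 30/107)) = √(-1/219 + (-√30/1350 + 30/107)) = √(-1/219 + (30/107 - √30/1350)) = √(6463/23433 - √30/1350)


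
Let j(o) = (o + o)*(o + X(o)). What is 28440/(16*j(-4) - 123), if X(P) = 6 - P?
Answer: -3160/99 ≈ -31.919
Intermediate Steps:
j(o) = 12*o (j(o) = (o + o)*(o + (6 - o)) = (2*o)*6 = 12*o)
28440/(16*j(-4) - 123) = 28440/(16*(12*(-4)) - 123) = 28440/(16*(-48) - 123) = 28440/(-768 - 123) = 28440/(-891) = 28440*(-1/891) = -3160/99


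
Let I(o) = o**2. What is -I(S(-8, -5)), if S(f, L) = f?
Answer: -64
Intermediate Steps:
-I(S(-8, -5)) = -1*(-8)**2 = -1*64 = -64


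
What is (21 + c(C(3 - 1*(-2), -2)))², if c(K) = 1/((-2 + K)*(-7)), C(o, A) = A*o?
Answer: 3115225/7056 ≈ 441.50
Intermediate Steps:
c(K) = -1/(7*(-2 + K)) (c(K) = -⅐/(-2 + K) = -1/(7*(-2 + K)))
(21 + c(C(3 - 1*(-2), -2)))² = (21 - 1/(-14 + 7*(-2*(3 - 1*(-2)))))² = (21 - 1/(-14 + 7*(-2*(3 + 2))))² = (21 - 1/(-14 + 7*(-2*5)))² = (21 - 1/(-14 + 7*(-10)))² = (21 - 1/(-14 - 70))² = (21 - 1/(-84))² = (21 - 1*(-1/84))² = (21 + 1/84)² = (1765/84)² = 3115225/7056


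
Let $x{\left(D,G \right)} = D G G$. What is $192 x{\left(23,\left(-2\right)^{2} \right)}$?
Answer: $70656$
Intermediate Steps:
$x{\left(D,G \right)} = D G^{2}$
$192 x{\left(23,\left(-2\right)^{2} \right)} = 192 \cdot 23 \left(\left(-2\right)^{2}\right)^{2} = 192 \cdot 23 \cdot 4^{2} = 192 \cdot 23 \cdot 16 = 192 \cdot 368 = 70656$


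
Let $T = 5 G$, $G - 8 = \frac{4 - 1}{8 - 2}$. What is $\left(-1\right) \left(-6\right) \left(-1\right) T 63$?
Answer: $-16065$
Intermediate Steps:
$G = \frac{17}{2}$ ($G = 8 + \frac{4 - 1}{8 - 2} = 8 + \frac{3}{6} = 8 + 3 \cdot \frac{1}{6} = 8 + \frac{1}{2} = \frac{17}{2} \approx 8.5$)
$T = \frac{85}{2}$ ($T = 5 \cdot \frac{17}{2} = \frac{85}{2} \approx 42.5$)
$\left(-1\right) \left(-6\right) \left(-1\right) T 63 = \left(-1\right) \left(-6\right) \left(-1\right) \frac{85}{2} \cdot 63 = 6 \left(-1\right) \frac{85}{2} \cdot 63 = \left(-6\right) \frac{85}{2} \cdot 63 = \left(-255\right) 63 = -16065$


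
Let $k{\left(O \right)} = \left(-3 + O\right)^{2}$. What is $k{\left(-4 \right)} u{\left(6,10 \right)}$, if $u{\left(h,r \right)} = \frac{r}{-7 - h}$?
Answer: $- \frac{490}{13} \approx -37.692$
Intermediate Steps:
$k{\left(-4 \right)} u{\left(6,10 \right)} = \left(-3 - 4\right)^{2} \left(\left(-1\right) 10 \frac{1}{7 + 6}\right) = \left(-7\right)^{2} \left(\left(-1\right) 10 \cdot \frac{1}{13}\right) = 49 \left(\left(-1\right) 10 \cdot \frac{1}{13}\right) = 49 \left(- \frac{10}{13}\right) = - \frac{490}{13}$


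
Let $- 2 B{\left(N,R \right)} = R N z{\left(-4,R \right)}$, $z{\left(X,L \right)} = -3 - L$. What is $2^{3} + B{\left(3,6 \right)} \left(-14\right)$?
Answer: $-1126$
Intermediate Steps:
$B{\left(N,R \right)} = - \frac{N R \left(-3 - R\right)}{2}$ ($B{\left(N,R \right)} = - \frac{R N \left(-3 - R\right)}{2} = - \frac{N R \left(-3 - R\right)}{2}$)
$2^{3} + B{\left(3,6 \right)} \left(-14\right) = 2^{3} + \frac{1}{2} \cdot 3 \cdot 6 \left(3 + 6\right) \left(-14\right) = 8 + \frac{1}{2} \cdot 3 \cdot 6 \cdot 9 \left(-14\right) = 8 + 81 \left(-14\right) = 8 - 1134 = -1126$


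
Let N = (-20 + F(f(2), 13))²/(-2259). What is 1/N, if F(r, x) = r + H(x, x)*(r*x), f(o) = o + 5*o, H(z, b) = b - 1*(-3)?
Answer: -2259/6190144 ≈ -0.00036494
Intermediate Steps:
H(z, b) = 3 + b (H(z, b) = b + 3 = 3 + b)
f(o) = 6*o
F(r, x) = r + r*x*(3 + x) (F(r, x) = r + (3 + x)*(r*x) = r + r*x*(3 + x))
N = -6190144/2259 (N = (-20 + (6*2)*(1 + 13*(3 + 13)))²/(-2259) = (-20 + 12*(1 + 13*16))²*(-1/2259) = (-20 + 12*(1 + 208))²*(-1/2259) = (-20 + 12*209)²*(-1/2259) = (-20 + 2508)²*(-1/2259) = 2488²*(-1/2259) = 6190144*(-1/2259) = -6190144/2259 ≈ -2740.2)
1/N = 1/(-6190144/2259) = -2259/6190144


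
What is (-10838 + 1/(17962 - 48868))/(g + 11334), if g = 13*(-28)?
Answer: -334959229/339038820 ≈ -0.98797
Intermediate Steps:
g = -364
(-10838 + 1/(17962 - 48868))/(g + 11334) = (-10838 + 1/(17962 - 48868))/(-364 + 11334) = (-10838 + 1/(-30906))/10970 = (-10838 - 1/30906)*(1/10970) = -334959229/30906*1/10970 = -334959229/339038820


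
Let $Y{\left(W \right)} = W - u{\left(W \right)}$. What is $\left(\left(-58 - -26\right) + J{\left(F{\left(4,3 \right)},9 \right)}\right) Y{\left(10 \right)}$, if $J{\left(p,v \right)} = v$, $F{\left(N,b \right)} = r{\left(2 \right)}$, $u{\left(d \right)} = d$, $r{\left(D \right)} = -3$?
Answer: $0$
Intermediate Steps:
$F{\left(N,b \right)} = -3$
$Y{\left(W \right)} = 0$ ($Y{\left(W \right)} = W - W = 0$)
$\left(\left(-58 - -26\right) + J{\left(F{\left(4,3 \right)},9 \right)}\right) Y{\left(10 \right)} = \left(\left(-58 - -26\right) + 9\right) 0 = \left(\left(-58 + 26\right) + 9\right) 0 = \left(-32 + 9\right) 0 = \left(-23\right) 0 = 0$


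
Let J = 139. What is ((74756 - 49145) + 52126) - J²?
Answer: 58416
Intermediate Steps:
((74756 - 49145) + 52126) - J² = ((74756 - 49145) + 52126) - 1*139² = (25611 + 52126) - 1*19321 = 77737 - 19321 = 58416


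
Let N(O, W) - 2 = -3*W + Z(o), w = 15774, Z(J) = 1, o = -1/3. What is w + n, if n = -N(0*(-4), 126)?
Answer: 16149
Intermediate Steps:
o = -1/3 (o = -1*1/3 = -1/3 ≈ -0.33333)
N(O, W) = 3 - 3*W (N(O, W) = 2 + (-3*W + 1) = 2 + (1 - 3*W) = 3 - 3*W)
n = 375 (n = -(3 - 3*126) = -(3 - 378) = -1*(-375) = 375)
w + n = 15774 + 375 = 16149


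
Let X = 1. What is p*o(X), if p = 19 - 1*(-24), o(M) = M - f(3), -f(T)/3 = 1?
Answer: 172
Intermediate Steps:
f(T) = -3 (f(T) = -3*1 = -3)
o(M) = 3 + M (o(M) = M - 1*(-3) = M + 3 = 3 + M)
p = 43 (p = 19 + 24 = 43)
p*o(X) = 43*(3 + 1) = 43*4 = 172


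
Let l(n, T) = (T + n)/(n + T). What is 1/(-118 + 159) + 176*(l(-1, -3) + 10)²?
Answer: 873137/41 ≈ 21296.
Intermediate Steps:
l(n, T) = 1 (l(n, T) = (T + n)/(T + n) = 1)
1/(-118 + 159) + 176*(l(-1, -3) + 10)² = 1/(-118 + 159) + 176*(1 + 10)² = 1/41 + 176*11² = 1/41 + 176*121 = 1/41 + 21296 = 873137/41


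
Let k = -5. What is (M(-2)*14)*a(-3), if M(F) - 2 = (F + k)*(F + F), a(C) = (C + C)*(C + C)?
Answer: 15120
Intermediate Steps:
a(C) = 4*C**2 (a(C) = (2*C)*(2*C) = 4*C**2)
M(F) = 2 + 2*F*(-5 + F) (M(F) = 2 + (F - 5)*(F + F) = 2 + (-5 + F)*(2*F) = 2 + 2*F*(-5 + F))
(M(-2)*14)*a(-3) = ((2 - 10*(-2) + 2*(-2)**2)*14)*(4*(-3)**2) = ((2 + 20 + 2*4)*14)*(4*9) = ((2 + 20 + 8)*14)*36 = (30*14)*36 = 420*36 = 15120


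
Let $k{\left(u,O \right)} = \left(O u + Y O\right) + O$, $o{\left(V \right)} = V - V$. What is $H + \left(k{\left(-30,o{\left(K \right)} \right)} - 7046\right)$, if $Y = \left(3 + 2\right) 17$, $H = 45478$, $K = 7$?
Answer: $38432$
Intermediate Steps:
$o{\left(V \right)} = 0$
$Y = 85$ ($Y = 5 \cdot 17 = 85$)
$k{\left(u,O \right)} = 86 O + O u$ ($k{\left(u,O \right)} = \left(O u + 85 O\right) + O = \left(85 O + O u\right) + O = 86 O + O u$)
$H + \left(k{\left(-30,o{\left(K \right)} \right)} - 7046\right) = 45478 - \left(7046 + 0 \left(86 - 30\right)\right) = 45478 + \left(0 \cdot 56 - 7046\right) = 45478 + \left(0 - 7046\right) = 45478 - 7046 = 38432$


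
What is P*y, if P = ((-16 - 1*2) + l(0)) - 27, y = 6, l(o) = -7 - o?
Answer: -312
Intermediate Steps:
P = -52 (P = ((-16 - 1*2) + (-7 - 1*0)) - 27 = ((-16 - 2) + (-7 + 0)) - 27 = (-18 - 7) - 27 = -25 - 27 = -52)
P*y = -52*6 = -312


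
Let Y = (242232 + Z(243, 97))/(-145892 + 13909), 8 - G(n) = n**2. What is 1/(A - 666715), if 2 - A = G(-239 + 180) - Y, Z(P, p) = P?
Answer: -131983/87536647395 ≈ -1.5077e-6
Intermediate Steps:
G(n) = 8 - n**2
Y = -242475/131983 (Y = (242232 + 243)/(-145892 + 13909) = 242475/(-131983) = 242475*(-1/131983) = -242475/131983 ≈ -1.8372)
A = 458398450/131983 (A = 2 - ((8 - (-239 + 180)**2) - 1*(-242475/131983)) = 2 - ((8 - 1*(-59)**2) + 242475/131983) = 2 - ((8 - 1*3481) + 242475/131983) = 2 - ((8 - 3481) + 242475/131983) = 2 - (-3473 + 242475/131983) = 2 - 1*(-458134484/131983) = 2 + 458134484/131983 = 458398450/131983 ≈ 3473.2)
1/(A - 666715) = 1/(458398450/131983 - 666715) = 1/(-87536647395/131983) = -131983/87536647395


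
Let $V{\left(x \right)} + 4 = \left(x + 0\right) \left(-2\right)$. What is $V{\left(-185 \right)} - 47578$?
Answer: $-47212$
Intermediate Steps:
$V{\left(x \right)} = -4 - 2 x$ ($V{\left(x \right)} = -4 + \left(x + 0\right) \left(-2\right) = -4 + x \left(-2\right) = -4 - 2 x$)
$V{\left(-185 \right)} - 47578 = \left(-4 - -370\right) - 47578 = \left(-4 + 370\right) - 47578 = 366 - 47578 = -47212$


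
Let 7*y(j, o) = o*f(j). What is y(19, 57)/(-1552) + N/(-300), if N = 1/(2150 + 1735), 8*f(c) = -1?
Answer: 338503/516816000 ≈ 0.00065498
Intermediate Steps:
f(c) = -⅛ (f(c) = (⅛)*(-1) = -⅛)
y(j, o) = -o/56 (y(j, o) = (o*(-⅛))/7 = (-o/8)/7 = -o/56)
N = 1/3885 ≈ 0.00025740
y(19, 57)/(-1552) + N/(-300) = -1/56*57/(-1552) + (1/3885)/(-300) = -57/56*(-1/1552) + (1/3885)*(-1/300) = 57/86912 - 1/1165500 = 338503/516816000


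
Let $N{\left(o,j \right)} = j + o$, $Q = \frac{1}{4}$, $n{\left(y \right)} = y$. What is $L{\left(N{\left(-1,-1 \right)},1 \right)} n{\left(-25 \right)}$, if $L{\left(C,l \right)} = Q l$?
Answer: $- \frac{25}{4} \approx -6.25$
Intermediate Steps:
$Q = \frac{1}{4} \approx 0.25$
$L{\left(C,l \right)} = \frac{l}{4}$
$L{\left(N{\left(-1,-1 \right)},1 \right)} n{\left(-25 \right)} = \frac{1}{4} \cdot 1 \left(-25\right) = \frac{1}{4} \left(-25\right) = - \frac{25}{4}$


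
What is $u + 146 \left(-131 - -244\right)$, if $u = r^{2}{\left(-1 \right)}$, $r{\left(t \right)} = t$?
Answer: $16499$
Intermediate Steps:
$u = 1$ ($u = \left(-1\right)^{2} = 1$)
$u + 146 \left(-131 - -244\right) = 1 + 146 \left(-131 - -244\right) = 1 + 146 \left(-131 + 244\right) = 1 + 146 \cdot 113 = 1 + 16498 = 16499$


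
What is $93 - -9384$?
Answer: $9477$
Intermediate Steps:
$93 - -9384 = 93 + 9384 = 9477$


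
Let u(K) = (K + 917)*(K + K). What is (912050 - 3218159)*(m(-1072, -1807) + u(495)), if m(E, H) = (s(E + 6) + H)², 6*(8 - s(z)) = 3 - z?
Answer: -146864128109647/12 ≈ -1.2239e+13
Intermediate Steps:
s(z) = 15/2 + z/6 (s(z) = 8 - (3 - z)/6 = 8 + (-½ + z/6) = 15/2 + z/6)
m(E, H) = (17/2 + H + E/6)² (m(E, H) = ((15/2 + (E + 6)/6) + H)² = ((15/2 + (6 + E)/6) + H)² = ((15/2 + (1 + E/6)) + H)² = ((17/2 + E/6) + H)² = (17/2 + H + E/6)²)
u(K) = 2*K*(917 + K) (u(K) = (917 + K)*(2*K) = 2*K*(917 + K))
(912050 - 3218159)*(m(-1072, -1807) + u(495)) = (912050 - 3218159)*((51 - 1072 + 6*(-1807))²/36 + 2*495*(917 + 495)) = -2306109*((51 - 1072 - 10842)²/36 + 2*495*1412) = -2306109*((1/36)*(-11863)² + 1397880) = -2306109*((1/36)*140730769 + 1397880) = -2306109*(140730769/36 + 1397880) = -2306109*191054449/36 = -146864128109647/12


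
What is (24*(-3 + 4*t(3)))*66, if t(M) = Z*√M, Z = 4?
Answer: -4752 + 25344*√3 ≈ 39145.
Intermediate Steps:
t(M) = 4*√M
(24*(-3 + 4*t(3)))*66 = (24*(-3 + 4*(4*√3)))*66 = (24*(-3 + 16*√3))*66 = (-72 + 384*√3)*66 = -4752 + 25344*√3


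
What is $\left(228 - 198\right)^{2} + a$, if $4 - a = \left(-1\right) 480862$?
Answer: $481766$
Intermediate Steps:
$a = 480866$ ($a = 4 - \left(-1\right) 480862 = 4 - -480862 = 4 + 480862 = 480866$)
$\left(228 - 198\right)^{2} + a = \left(228 - 198\right)^{2} + 480866 = 30^{2} + 480866 = 900 + 480866 = 481766$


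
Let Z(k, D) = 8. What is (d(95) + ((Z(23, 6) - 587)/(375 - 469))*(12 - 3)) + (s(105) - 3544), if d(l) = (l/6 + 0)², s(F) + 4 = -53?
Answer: -5574919/1692 ≈ -3294.9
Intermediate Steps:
s(F) = -57 (s(F) = -4 - 53 = -57)
d(l) = l²/36 (d(l) = (l*(⅙) + 0)² = (l/6 + 0)² = (l/6)² = l²/36)
(d(95) + ((Z(23, 6) - 587)/(375 - 469))*(12 - 3)) + (s(105) - 3544) = ((1/36)*95² + ((8 - 587)/(375 - 469))*(12 - 3)) + (-57 - 3544) = ((1/36)*9025 - 579/(-94)*9) - 3601 = (9025/36 - 579*(-1/94)*9) - 3601 = (9025/36 + (579/94)*9) - 3601 = (9025/36 + 5211/94) - 3601 = 517973/1692 - 3601 = -5574919/1692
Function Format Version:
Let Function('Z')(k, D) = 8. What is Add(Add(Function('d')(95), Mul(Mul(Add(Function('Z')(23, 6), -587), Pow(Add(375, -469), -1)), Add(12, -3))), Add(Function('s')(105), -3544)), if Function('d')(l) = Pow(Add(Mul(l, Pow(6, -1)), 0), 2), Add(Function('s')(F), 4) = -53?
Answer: Rational(-5574919, 1692) ≈ -3294.9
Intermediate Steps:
Function('s')(F) = -57 (Function('s')(F) = Add(-4, -53) = -57)
Function('d')(l) = Mul(Rational(1, 36), Pow(l, 2)) (Function('d')(l) = Pow(Add(Mul(l, Rational(1, 6)), 0), 2) = Pow(Add(Mul(Rational(1, 6), l), 0), 2) = Pow(Mul(Rational(1, 6), l), 2) = Mul(Rational(1, 36), Pow(l, 2)))
Add(Add(Function('d')(95), Mul(Mul(Add(Function('Z')(23, 6), -587), Pow(Add(375, -469), -1)), Add(12, -3))), Add(Function('s')(105), -3544)) = Add(Add(Mul(Rational(1, 36), Pow(95, 2)), Mul(Mul(Add(8, -587), Pow(Add(375, -469), -1)), Add(12, -3))), Add(-57, -3544)) = Add(Add(Mul(Rational(1, 36), 9025), Mul(Mul(-579, Pow(-94, -1)), 9)), -3601) = Add(Add(Rational(9025, 36), Mul(Mul(-579, Rational(-1, 94)), 9)), -3601) = Add(Add(Rational(9025, 36), Mul(Rational(579, 94), 9)), -3601) = Add(Add(Rational(9025, 36), Rational(5211, 94)), -3601) = Add(Rational(517973, 1692), -3601) = Rational(-5574919, 1692)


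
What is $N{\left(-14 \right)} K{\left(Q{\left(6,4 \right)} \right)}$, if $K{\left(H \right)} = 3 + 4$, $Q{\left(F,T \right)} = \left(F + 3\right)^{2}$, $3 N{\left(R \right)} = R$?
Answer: $- \frac{98}{3} \approx -32.667$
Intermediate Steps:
$N{\left(R \right)} = \frac{R}{3}$
$Q{\left(F,T \right)} = \left(3 + F\right)^{2}$
$K{\left(H \right)} = 7$
$N{\left(-14 \right)} K{\left(Q{\left(6,4 \right)} \right)} = \frac{1}{3} \left(-14\right) 7 = \left(- \frac{14}{3}\right) 7 = - \frac{98}{3}$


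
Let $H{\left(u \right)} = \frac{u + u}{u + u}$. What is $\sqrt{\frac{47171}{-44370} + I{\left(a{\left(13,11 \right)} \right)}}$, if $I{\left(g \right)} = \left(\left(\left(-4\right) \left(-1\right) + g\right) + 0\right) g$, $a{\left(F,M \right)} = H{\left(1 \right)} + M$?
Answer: $\frac{\sqrt{41766314170}}{14790} \approx 13.818$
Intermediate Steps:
$H{\left(u \right)} = 1$ ($H{\left(u \right)} = \frac{2 u}{2 u} = 2 u \frac{1}{2 u} = 1$)
$a{\left(F,M \right)} = 1 + M$
$I{\left(g \right)} = g \left(4 + g\right)$ ($I{\left(g \right)} = \left(\left(4 + g\right) + 0\right) g = \left(4 + g\right) g = g \left(4 + g\right)$)
$\sqrt{\frac{47171}{-44370} + I{\left(a{\left(13,11 \right)} \right)}} = \sqrt{\frac{47171}{-44370} + \left(1 + 11\right) \left(4 + \left(1 + 11\right)\right)} = \sqrt{47171 \left(- \frac{1}{44370}\right) + 12 \left(4 + 12\right)} = \sqrt{- \frac{47171}{44370} + 12 \cdot 16} = \sqrt{- \frac{47171}{44370} + 192} = \sqrt{\frac{8471869}{44370}} = \frac{\sqrt{41766314170}}{14790}$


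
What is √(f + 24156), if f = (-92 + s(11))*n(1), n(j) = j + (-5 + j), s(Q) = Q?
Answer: 3*√2711 ≈ 156.20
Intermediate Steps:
n(j) = -5 + 2*j
f = 243 (f = (-92 + 11)*(-5 + 2*1) = -81*(-5 + 2) = -81*(-3) = 243)
√(f + 24156) = √(243 + 24156) = √24399 = 3*√2711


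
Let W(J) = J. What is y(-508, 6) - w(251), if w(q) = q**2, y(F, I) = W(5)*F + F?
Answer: -66049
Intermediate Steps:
y(F, I) = 6*F (y(F, I) = 5*F + F = 6*F)
y(-508, 6) - w(251) = 6*(-508) - 1*251**2 = -3048 - 1*63001 = -3048 - 63001 = -66049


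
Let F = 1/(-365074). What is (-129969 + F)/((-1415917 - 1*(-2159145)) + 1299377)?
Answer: -47448302707/745701977770 ≈ -0.063629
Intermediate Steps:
F = -1/365074 ≈ -2.7392e-6
(-129969 + F)/((-1415917 - 1*(-2159145)) + 1299377) = (-129969 - 1/365074)/((-1415917 - 1*(-2159145)) + 1299377) = -47448302707/(365074*((-1415917 + 2159145) + 1299377)) = -47448302707/(365074*(743228 + 1299377)) = -47448302707/365074/2042605 = -47448302707/365074*1/2042605 = -47448302707/745701977770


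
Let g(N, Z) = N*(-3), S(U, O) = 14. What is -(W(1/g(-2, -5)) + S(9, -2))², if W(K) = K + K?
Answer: -1849/9 ≈ -205.44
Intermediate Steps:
g(N, Z) = -3*N
W(K) = 2*K
-(W(1/g(-2, -5)) + S(9, -2))² = -(2/((-3*(-2))) + 14)² = -(2/6 + 14)² = -(2*(⅙) + 14)² = -(⅓ + 14)² = -(43/3)² = -1*1849/9 = -1849/9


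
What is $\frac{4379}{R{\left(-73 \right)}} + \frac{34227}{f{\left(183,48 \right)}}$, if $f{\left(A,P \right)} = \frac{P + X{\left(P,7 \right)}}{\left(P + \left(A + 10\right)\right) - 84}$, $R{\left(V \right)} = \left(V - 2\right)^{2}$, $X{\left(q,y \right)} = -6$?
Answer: $\frac{10075634431}{78750} \approx 1.2794 \cdot 10^{5}$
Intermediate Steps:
$R{\left(V \right)} = \left(-2 + V\right)^{2}$
$f{\left(A,P \right)} = \frac{-6 + P}{-74 + A + P}$ ($f{\left(A,P \right)} = \frac{P - 6}{\left(P + \left(A + 10\right)\right) - 84} = \frac{-6 + P}{\left(P + \left(10 + A\right)\right) - 84} = \frac{-6 + P}{\left(10 + A + P\right) - 84} = \frac{-6 + P}{-74 + A + P}$)
$\frac{4379}{R{\left(-73 \right)}} + \frac{34227}{f{\left(183,48 \right)}} = \frac{4379}{\left(-2 - 73\right)^{2}} + \frac{34227}{\frac{1}{-74 + 183 + 48} \left(-6 + 48\right)} = \frac{4379}{\left(-75\right)^{2}} + \frac{34227}{\frac{1}{157} \cdot 42} = \frac{4379}{5625} + \frac{34227}{\frac{1}{157} \cdot 42} = 4379 \cdot \frac{1}{5625} + \frac{34227}{\frac{42}{157}} = \frac{4379}{5625} + 34227 \cdot \frac{157}{42} = \frac{4379}{5625} + \frac{1791213}{14} = \frac{10075634431}{78750}$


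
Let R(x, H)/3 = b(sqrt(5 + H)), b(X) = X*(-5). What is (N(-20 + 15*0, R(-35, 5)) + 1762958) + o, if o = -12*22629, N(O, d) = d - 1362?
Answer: 1490048 - 15*sqrt(10) ≈ 1.4900e+6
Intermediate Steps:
b(X) = -5*X
R(x, H) = -15*sqrt(5 + H) (R(x, H) = 3*(-5*sqrt(5 + H)) = -15*sqrt(5 + H))
N(O, d) = -1362 + d
o = -271548
(N(-20 + 15*0, R(-35, 5)) + 1762958) + o = ((-1362 - 15*sqrt(5 + 5)) + 1762958) - 271548 = ((-1362 - 15*sqrt(10)) + 1762958) - 271548 = (1761596 - 15*sqrt(10)) - 271548 = 1490048 - 15*sqrt(10)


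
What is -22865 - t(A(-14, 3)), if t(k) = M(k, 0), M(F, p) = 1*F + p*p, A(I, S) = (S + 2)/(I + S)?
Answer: -251510/11 ≈ -22865.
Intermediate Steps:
A(I, S) = (2 + S)/(I + S)
M(F, p) = F + p²
t(k) = k (t(k) = k + 0² = k + 0 = k)
-22865 - t(A(-14, 3)) = -22865 - (2 + 3)/(-14 + 3) = -22865 - 5/(-11) = -22865 - (-1)*5/11 = -22865 - 1*(-5/11) = -22865 + 5/11 = -251510/11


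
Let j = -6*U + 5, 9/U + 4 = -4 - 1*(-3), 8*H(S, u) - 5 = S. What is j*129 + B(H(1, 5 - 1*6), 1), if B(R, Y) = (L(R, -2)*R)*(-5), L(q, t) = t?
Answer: 20457/10 ≈ 2045.7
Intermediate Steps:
H(S, u) = 5/8 + S/8
U = -9/5 (U = 9/(-4 + (-4 - 1*(-3))) = 9/(-4 + (-4 + 3)) = 9/(-4 - 1) = 9/(-5) = 9*(-⅕) = -9/5 ≈ -1.8000)
B(R, Y) = 10*R (B(R, Y) = -2*R*(-5) = 10*R)
j = 79/5 (j = -6*(-9/5) + 5 = 54/5 + 5 = 79/5 ≈ 15.800)
j*129 + B(H(1, 5 - 1*6), 1) = (79/5)*129 + 10*(5/8 + (⅛)*1) = 10191/5 + 10*(5/8 + ⅛) = 10191/5 + 10*(¾) = 10191/5 + 15/2 = 20457/10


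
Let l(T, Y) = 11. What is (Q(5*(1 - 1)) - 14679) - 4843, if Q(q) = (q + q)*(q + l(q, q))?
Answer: -19522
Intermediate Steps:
Q(q) = 2*q*(11 + q) (Q(q) = (q + q)*(q + 11) = (2*q)*(11 + q) = 2*q*(11 + q))
(Q(5*(1 - 1)) - 14679) - 4843 = (2*(5*(1 - 1))*(11 + 5*(1 - 1)) - 14679) - 4843 = (2*(5*0)*(11 + 5*0) - 14679) - 4843 = (2*0*(11 + 0) - 14679) - 4843 = (2*0*11 - 14679) - 4843 = (0 - 14679) - 4843 = -14679 - 4843 = -19522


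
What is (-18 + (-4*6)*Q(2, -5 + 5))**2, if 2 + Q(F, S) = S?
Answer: 900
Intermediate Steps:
Q(F, S) = -2 + S
(-18 + (-4*6)*Q(2, -5 + 5))**2 = (-18 + (-4*6)*(-2 + (-5 + 5)))**2 = (-18 - 24*(-2 + 0))**2 = (-18 - 24*(-2))**2 = (-18 + 48)**2 = 30**2 = 900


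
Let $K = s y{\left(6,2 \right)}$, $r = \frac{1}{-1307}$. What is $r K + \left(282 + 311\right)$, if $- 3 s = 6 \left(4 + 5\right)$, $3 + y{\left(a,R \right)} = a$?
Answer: $\frac{775105}{1307} \approx 593.04$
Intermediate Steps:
$y{\left(a,R \right)} = -3 + a$
$r = - \frac{1}{1307} \approx -0.00076511$
$s = -18$ ($s = - \frac{6 \left(4 + 5\right)}{3} = - \frac{6 \cdot 9}{3} = \left(- \frac{1}{3}\right) 54 = -18$)
$K = -54$ ($K = - 18 \left(-3 + 6\right) = \left(-18\right) 3 = -54$)
$r K + \left(282 + 311\right) = \left(- \frac{1}{1307}\right) \left(-54\right) + \left(282 + 311\right) = \frac{54}{1307} + 593 = \frac{775105}{1307}$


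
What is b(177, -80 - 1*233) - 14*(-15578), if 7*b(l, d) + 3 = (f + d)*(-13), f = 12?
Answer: 1530554/7 ≈ 2.1865e+5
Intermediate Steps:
b(l, d) = -159/7 - 13*d/7 (b(l, d) = -3/7 + ((12 + d)*(-13))/7 = -3/7 + (-156 - 13*d)/7 = -3/7 + (-156/7 - 13*d/7) = -159/7 - 13*d/7)
b(177, -80 - 1*233) - 14*(-15578) = (-159/7 - 13*(-80 - 1*233)/7) - 14*(-15578) = (-159/7 - 13*(-80 - 233)/7) - 1*(-218092) = (-159/7 - 13/7*(-313)) + 218092 = (-159/7 + 4069/7) + 218092 = 3910/7 + 218092 = 1530554/7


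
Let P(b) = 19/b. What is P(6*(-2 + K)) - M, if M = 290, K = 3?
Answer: -1721/6 ≈ -286.83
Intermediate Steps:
P(6*(-2 + K)) - M = 19/((6*(-2 + 3))) - 1*290 = 19/((6*1)) - 290 = 19/6 - 290 = -1721/6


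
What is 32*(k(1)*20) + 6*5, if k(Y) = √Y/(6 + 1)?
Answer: 850/7 ≈ 121.43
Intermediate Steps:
k(Y) = √Y/7
32*(k(1)*20) + 6*5 = 32*((√1/7)*20) + 6*5 = 32*(((⅐)*1)*20) + 30 = 32*((⅐)*20) + 30 = 32*(20/7) + 30 = 640/7 + 30 = 850/7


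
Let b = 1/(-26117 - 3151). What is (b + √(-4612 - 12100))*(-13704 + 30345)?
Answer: -1849/3252 + 33282*I*√4178 ≈ -0.56857 + 2.1513e+6*I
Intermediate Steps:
b = -1/29268 (b = 1/(-29268) = -1/29268 ≈ -3.4167e-5)
(b + √(-4612 - 12100))*(-13704 + 30345) = (-1/29268 + √(-4612 - 12100))*(-13704 + 30345) = (-1/29268 + √(-16712))*16641 = (-1/29268 + 2*I*√4178)*16641 = -1849/3252 + 33282*I*√4178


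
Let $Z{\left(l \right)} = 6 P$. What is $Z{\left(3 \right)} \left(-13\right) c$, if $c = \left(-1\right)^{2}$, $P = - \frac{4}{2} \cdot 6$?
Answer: $936$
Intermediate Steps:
$P = -12$ ($P = \left(-4\right) \frac{1}{2} \cdot 6 = \left(-2\right) 6 = -12$)
$c = 1$
$Z{\left(l \right)} = -72$ ($Z{\left(l \right)} = 6 \left(-12\right) = -72$)
$Z{\left(3 \right)} \left(-13\right) c = \left(-72\right) \left(-13\right) 1 = 936 \cdot 1 = 936$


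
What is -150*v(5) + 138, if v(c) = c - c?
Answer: 138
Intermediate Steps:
v(c) = 0
-150*v(5) + 138 = -150*0 + 138 = 0 + 138 = 138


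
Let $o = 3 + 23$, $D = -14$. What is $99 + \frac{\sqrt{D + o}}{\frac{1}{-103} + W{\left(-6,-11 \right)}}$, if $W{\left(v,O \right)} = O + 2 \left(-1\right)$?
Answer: $99 - \frac{103 \sqrt{3}}{670} \approx 98.734$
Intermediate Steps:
$o = 26$
$W{\left(v,O \right)} = -2 + O$ ($W{\left(v,O \right)} = O - 2 = -2 + O$)
$99 + \frac{\sqrt{D + o}}{\frac{1}{-103} + W{\left(-6,-11 \right)}} = 99 + \frac{\sqrt{-14 + 26}}{\frac{1}{-103} - 13} = 99 + \frac{\sqrt{12}}{- \frac{1}{103} - 13} = 99 + \frac{2 \sqrt{3}}{- \frac{1340}{103}} = 99 + 2 \sqrt{3} \left(- \frac{103}{1340}\right) = 99 - \frac{103 \sqrt{3}}{670}$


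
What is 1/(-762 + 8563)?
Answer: 1/7801 ≈ 0.00012819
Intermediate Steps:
1/(-762 + 8563) = 1/7801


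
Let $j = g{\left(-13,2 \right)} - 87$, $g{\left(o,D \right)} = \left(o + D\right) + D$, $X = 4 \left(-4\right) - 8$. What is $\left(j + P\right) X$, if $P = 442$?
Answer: $-8304$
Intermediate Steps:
$X = -24$ ($X = -16 - 8 = -24$)
$g{\left(o,D \right)} = o + 2 D$ ($g{\left(o,D \right)} = \left(D + o\right) + D = o + 2 D$)
$j = -96$ ($j = \left(-13 + 2 \cdot 2\right) - 87 = \left(-13 + 4\right) - 87 = -9 - 87 = -96$)
$\left(j + P\right) X = \left(-96 + 442\right) \left(-24\right) = 346 \left(-24\right) = -8304$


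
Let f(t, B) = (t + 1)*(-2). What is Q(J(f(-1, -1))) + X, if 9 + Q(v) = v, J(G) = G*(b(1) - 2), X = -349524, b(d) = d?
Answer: -349533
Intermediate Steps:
f(t, B) = -2 - 2*t (f(t, B) = (1 + t)*(-2) = -2 - 2*t)
J(G) = -G (J(G) = G*(1 - 2) = G*(-1) = -G)
Q(v) = -9 + v
Q(J(f(-1, -1))) + X = (-9 - (-2 - 2*(-1))) - 349524 = (-9 - (-2 + 2)) - 349524 = (-9 - 1*0) - 349524 = (-9 + 0) - 349524 = -9 - 349524 = -349533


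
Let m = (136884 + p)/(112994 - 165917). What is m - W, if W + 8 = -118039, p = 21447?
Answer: 2082414350/17641 ≈ 1.1804e+5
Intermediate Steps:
W = -118047 (W = -8 - 118039 = -118047)
m = -52777/17641 (m = (136884 + 21447)/(112994 - 165917) = 158331/(-52923) = 158331*(-1/52923) = -52777/17641 ≈ -2.9917)
m - W = -52777/17641 - 1*(-118047) = -52777/17641 + 118047 = 2082414350/17641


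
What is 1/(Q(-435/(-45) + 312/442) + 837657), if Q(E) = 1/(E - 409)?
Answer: 20330/17029566759 ≈ 1.1938e-6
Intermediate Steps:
Q(E) = 1/(-409 + E)
1/(Q(-435/(-45) + 312/442) + 837657) = 1/(1/(-409 + (-435/(-45) + 312/442)) + 837657) = 1/(1/(-409 + (-435*(-1/45) + 312*(1/442))) + 837657) = 1/(1/(-409 + (29/3 + 12/17)) + 837657) = 1/(1/(-409 + 529/51) + 837657) = 1/(1/(-20330/51) + 837657) = 1/(-51/20330 + 837657) = 1/(17029566759/20330) = 20330/17029566759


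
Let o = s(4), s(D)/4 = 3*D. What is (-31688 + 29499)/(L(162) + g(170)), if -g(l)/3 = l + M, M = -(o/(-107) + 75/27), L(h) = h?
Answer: 702669/109465 ≈ 6.4191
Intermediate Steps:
s(D) = 12*D (s(D) = 4*(3*D) = 12*D)
o = 48 (o = 12*4 = 48)
M = -2243/963 (M = -(48/(-107) + 75/27) = -(48*(-1/107) + 75*(1/27)) = -(-48/107 + 25/9) = -1*2243/963 = -2243/963 ≈ -2.3292)
g(l) = 2243/321 - 3*l (g(l) = -3*(l - 2243/963) = -3*(-2243/963 + l) = 2243/321 - 3*l)
(-31688 + 29499)/(L(162) + g(170)) = (-31688 + 29499)/(162 + (2243/321 - 3*170)) = -2189/(162 + (2243/321 - 510)) = -2189/(162 - 161467/321) = -2189/(-109465/321) = -2189*(-321/109465) = 702669/109465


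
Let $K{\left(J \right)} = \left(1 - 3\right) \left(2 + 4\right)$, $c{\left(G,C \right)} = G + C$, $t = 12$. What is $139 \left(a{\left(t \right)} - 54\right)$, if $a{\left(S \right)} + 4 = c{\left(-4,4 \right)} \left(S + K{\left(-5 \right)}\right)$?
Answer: $-8062$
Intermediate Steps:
$c{\left(G,C \right)} = C + G$
$K{\left(J \right)} = -12$ ($K{\left(J \right)} = \left(-2\right) 6 = -12$)
$a{\left(S \right)} = -4$ ($a{\left(S \right)} = -4 + \left(4 - 4\right) \left(S - 12\right) = -4 + 0 \left(-12 + S\right) = -4 + 0 = -4$)
$139 \left(a{\left(t \right)} - 54\right) = 139 \left(-4 - 54\right) = 139 \left(-58\right) = -8062$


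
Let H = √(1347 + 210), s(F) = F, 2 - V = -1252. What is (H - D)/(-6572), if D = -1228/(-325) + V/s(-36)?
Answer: -60557/12815400 - 3*√173/6572 ≈ -0.010729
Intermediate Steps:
V = 1254 (V = 2 - 1*(-1252) = 2 + 1252 = 1254)
D = -60557/1950 (D = -1228/(-325) + 1254/(-36) = -1228*(-1/325) + 1254*(-1/36) = 1228/325 - 209/6 = -60557/1950 ≈ -31.055)
H = 3*√173 (H = √1557 = 3*√173 ≈ 39.459)
(H - D)/(-6572) = (3*√173 - 1*(-60557/1950))/(-6572) = (3*√173 + 60557/1950)*(-1/6572) = (60557/1950 + 3*√173)*(-1/6572) = -60557/12815400 - 3*√173/6572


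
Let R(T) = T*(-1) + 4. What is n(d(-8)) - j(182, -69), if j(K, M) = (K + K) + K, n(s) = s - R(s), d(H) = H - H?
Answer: -550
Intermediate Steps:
d(H) = 0
R(T) = 4 - T (R(T) = -T + 4 = 4 - T)
n(s) = -4 + 2*s (n(s) = s - (4 - s) = s + (-4 + s) = -4 + 2*s)
j(K, M) = 3*K (j(K, M) = 2*K + K = 3*K)
n(d(-8)) - j(182, -69) = (-4 + 2*0) - 3*182 = (-4 + 0) - 1*546 = -4 - 546 = -550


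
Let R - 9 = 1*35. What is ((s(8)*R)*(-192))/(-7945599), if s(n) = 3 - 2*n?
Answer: -36608/2648533 ≈ -0.013822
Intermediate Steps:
R = 44 (R = 9 + 1*35 = 9 + 35 = 44)
((s(8)*R)*(-192))/(-7945599) = (((3 - 2*8)*44)*(-192))/(-7945599) = (((3 - 16)*44)*(-192))*(-1/7945599) = (-13*44*(-192))*(-1/7945599) = -572*(-192)*(-1/7945599) = 109824*(-1/7945599) = -36608/2648533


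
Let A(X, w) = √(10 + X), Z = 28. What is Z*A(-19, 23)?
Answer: 84*I ≈ 84.0*I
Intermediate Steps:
Z*A(-19, 23) = 28*√(10 - 19) = 28*√(-9) = 28*(3*I) = 84*I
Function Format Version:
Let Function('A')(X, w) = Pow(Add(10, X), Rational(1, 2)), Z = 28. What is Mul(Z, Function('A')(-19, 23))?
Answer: Mul(84, I) ≈ Mul(84.000, I)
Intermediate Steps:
Mul(Z, Function('A')(-19, 23)) = Mul(28, Pow(Add(10, -19), Rational(1, 2))) = Mul(28, Pow(-9, Rational(1, 2))) = Mul(28, Mul(3, I)) = Mul(84, I)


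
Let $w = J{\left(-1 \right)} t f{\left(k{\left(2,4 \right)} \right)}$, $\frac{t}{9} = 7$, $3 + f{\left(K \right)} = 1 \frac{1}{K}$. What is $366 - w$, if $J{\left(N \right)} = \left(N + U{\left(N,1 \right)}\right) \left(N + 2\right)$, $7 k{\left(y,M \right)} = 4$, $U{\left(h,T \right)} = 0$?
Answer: $\frac{1149}{4} \approx 287.25$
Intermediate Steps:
$k{\left(y,M \right)} = \frac{4}{7}$ ($k{\left(y,M \right)} = \frac{1}{7} \cdot 4 = \frac{4}{7}$)
$f{\left(K \right)} = -3 + \frac{1}{K}$ ($f{\left(K \right)} = -3 + 1 \frac{1}{K} = -3 + \frac{1}{K}$)
$J{\left(N \right)} = N \left(2 + N\right)$ ($J{\left(N \right)} = \left(N + 0\right) \left(N + 2\right) = N \left(2 + N\right)$)
$t = 63$ ($t = 9 \cdot 7 = 63$)
$w = \frac{315}{4}$ ($w = - (2 - 1) 63 \left(-3 + \frac{1}{\frac{4}{7}}\right) = \left(-1\right) 1 \cdot 63 \left(-3 + \frac{7}{4}\right) = \left(-1\right) 63 \left(- \frac{5}{4}\right) = \left(-63\right) \left(- \frac{5}{4}\right) = \frac{315}{4} \approx 78.75$)
$366 - w = 366 - \frac{315}{4} = \frac{1149}{4}$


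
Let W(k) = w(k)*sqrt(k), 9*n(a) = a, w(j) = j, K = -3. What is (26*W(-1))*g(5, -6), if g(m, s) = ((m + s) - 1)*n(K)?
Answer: -52*I/3 ≈ -17.333*I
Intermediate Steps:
n(a) = a/9
g(m, s) = 1/3 - m/3 - s/3 (g(m, s) = ((m + s) - 1)*((1/9)*(-3)) = (-1 + m + s)*(-1/3) = 1/3 - m/3 - s/3)
W(k) = k**(3/2) (W(k) = k*sqrt(k) = k**(3/2))
(26*W(-1))*g(5, -6) = (26*(-1)**(3/2))*(1/3 - 1/3*5 - 1/3*(-6)) = (26*(-I))*(1/3 - 5/3 + 2) = -26*I*(2/3) = -52*I/3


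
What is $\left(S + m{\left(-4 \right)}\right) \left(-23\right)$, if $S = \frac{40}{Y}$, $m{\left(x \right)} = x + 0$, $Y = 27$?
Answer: $\frac{1564}{27} \approx 57.926$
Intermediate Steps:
$m{\left(x \right)} = x$
$S = \frac{40}{27} \approx 1.4815$
$\left(S + m{\left(-4 \right)}\right) \left(-23\right) = \left(\frac{40}{27} - 4\right) \left(-23\right) = \left(- \frac{68}{27}\right) \left(-23\right) = \frac{1564}{27}$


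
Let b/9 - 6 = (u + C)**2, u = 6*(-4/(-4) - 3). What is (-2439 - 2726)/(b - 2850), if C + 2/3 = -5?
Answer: -5165/13 ≈ -397.31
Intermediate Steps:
C = -17/3 (C = -2/3 - 5 = -17/3 ≈ -5.6667)
u = -12 (u = 6*(-4*(-1/4) - 3) = 6*(1 - 3) = 6*(-2) = -12)
b = 2863 (b = 54 + 9*(-12 - 17/3)**2 = 54 + 9*(-53/3)**2 = 54 + 9*(2809/9) = 54 + 2809 = 2863)
(-2439 - 2726)/(b - 2850) = (-2439 - 2726)/(2863 - 2850) = -5165/13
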